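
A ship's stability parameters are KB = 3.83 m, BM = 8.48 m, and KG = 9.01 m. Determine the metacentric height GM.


Formula: GM = KB + BM - KG
Step 1 — KM = KB + BM = 3.83 + 8.48 = 12.31 m
Step 2 — GM = KM - KG = 12.31 - 9.01 = 3.3 m

3.3 m


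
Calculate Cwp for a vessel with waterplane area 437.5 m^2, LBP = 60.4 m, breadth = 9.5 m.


Formula: Cwp = Aw / (L * B)
Step 1 — L * B = 60.4 * 9.5 = 573.8 m^2
Step 2 — Cwp = 437.5 / 573.8 ≈ 0.76246 (5 s.f.)

0.76246


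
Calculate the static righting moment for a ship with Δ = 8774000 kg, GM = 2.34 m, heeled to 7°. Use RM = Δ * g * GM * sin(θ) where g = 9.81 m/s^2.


Formula: GZ = GM * sin(theta); RM = disp * g * GZ
Step 1 — GZ = 2.34 * sin(7°) = 2.34 * 0.121869 = 0.285173 m
Step 2 — RM = 8774000 * 9.81 * 0.285173 ≈ 24546000 N·m (5 s.f.)

24546000 N·m


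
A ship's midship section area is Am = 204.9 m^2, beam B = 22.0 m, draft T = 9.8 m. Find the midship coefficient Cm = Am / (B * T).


Formula: Cm = Am / (B * T)
Step 1 — B * T = 22.0 * 9.8 = 215.6 m^2
Step 2 — Cm = 204.9 / 215.6 ≈ 0.95037 (5 s.f.)

0.95037


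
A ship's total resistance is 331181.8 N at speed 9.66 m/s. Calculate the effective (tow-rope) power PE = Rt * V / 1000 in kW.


Formula: PE = Rt * V / 1000 (kW)
Step 1 — PE (W) = 331181.8 * 9.66 = 3199216.188 W
Step 2 — PE (kW) = 3199216.188 / 1000 ≈ 3199.2 kW (5 s.f.)

3199.2 kW


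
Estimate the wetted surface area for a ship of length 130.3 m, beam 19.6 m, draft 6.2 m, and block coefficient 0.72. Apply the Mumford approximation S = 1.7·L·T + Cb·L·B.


Formula: S = 1.7*L*T + V/T with V = Cb*L*B*T, i.e. S = L * (1.7*T + Cb*B)
Step 1 — 1.7*T = 1.7 * 6.2 = 10.54 m
Step 2 — Cb*B = 0.72 * 19.6 = 14.112 m
Step 3 — 1.7*T + Cb*B = 10.54 + 14.112 = 24.652 m
Step 4 — S = 130.3 * 24.652 ≈ 3212.2 m^2 (5 s.f.)

3212.2 m^2


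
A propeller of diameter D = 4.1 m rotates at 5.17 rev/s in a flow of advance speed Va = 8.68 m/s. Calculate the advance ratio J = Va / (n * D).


Formula: J = Va / (n * D)
Step 1 — n * D = 5.17 * 4.1 = 21.197
Step 2 — J = 8.68 / 21.197 ≈ 0.40949 (5 s.f.)

0.40949


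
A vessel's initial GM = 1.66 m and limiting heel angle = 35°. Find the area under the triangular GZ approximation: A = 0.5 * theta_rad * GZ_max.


Formula: GZ_max = GM * sin(theta); Area = 0.5 * theta_rad * GZ_max
Step 1 — GZ_max = 1.66 * sin(35°) = 1.66 * 0.573576 = 0.952136 m
Step 2 — theta_rad = 35 * pi/180 = 0.610865 rad
Step 3 — Area = 0.5 * 0.610865 * 0.952136 ≈ 0.29081 m·rad (5 s.f.)

0.29081 m·rad


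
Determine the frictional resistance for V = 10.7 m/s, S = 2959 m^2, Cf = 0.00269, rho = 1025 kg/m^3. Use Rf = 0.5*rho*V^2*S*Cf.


Formula: Rf = 0.5 * rho * V^2 * S * Cf
Step 1 — V^2 = 10.7^2 = 114.49
Step 2 — 0.5 * rho * V^2 = 0.5 * 1025 * 114.49 = 58676.125
Step 3 — Rf = 58676.125 * 2959 * 0.00269 ≈ 467040 N (5 s.f.)

467040 N


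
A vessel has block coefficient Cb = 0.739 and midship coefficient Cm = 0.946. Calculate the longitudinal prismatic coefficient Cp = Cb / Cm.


Formula: Cp = Cb / Cm
Substituting: Cp = 0.739 / 0.946
Result: Cp ≈ 0.78118 (5 s.f.)

0.78118


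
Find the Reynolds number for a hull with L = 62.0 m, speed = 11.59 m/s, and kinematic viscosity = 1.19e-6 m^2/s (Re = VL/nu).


Formula: Re = V * L / nu
Step 1 — V * L = 11.59 * 62.0 = 718.58 m^2/s
Step 2 — Re = 718.58 / 1.19e-6 = 6.04e+08

6.04e+08


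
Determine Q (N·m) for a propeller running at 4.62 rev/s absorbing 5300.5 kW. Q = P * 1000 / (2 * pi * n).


Formula: Q = P_W / (2 * pi * n)
Step 1 — P_W = 5300.5 kW * 1000 = 5300500.0 W
Step 2 — 2 * pi * n = 2 * pi * 4.62 = 29.028316
Step 3 — Q = 5300500.0 / 29.028316 ≈ 182600 N·m (5 s.f.)

182600 N·m


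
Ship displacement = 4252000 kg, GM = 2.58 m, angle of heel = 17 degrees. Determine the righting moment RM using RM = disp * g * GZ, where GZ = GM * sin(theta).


Formula: GZ = GM * sin(theta); RM = disp * g * GZ
Step 1 — GZ = 2.58 * sin(17°) = 2.58 * 0.292372 = 0.75432 m
Step 2 — RM = 4252000 * 9.81 * 0.75432 ≈ 31464000 N·m (5 s.f.)

31464000 N·m


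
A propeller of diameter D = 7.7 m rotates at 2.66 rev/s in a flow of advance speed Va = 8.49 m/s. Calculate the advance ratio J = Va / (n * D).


Formula: J = Va / (n * D)
Step 1 — n * D = 2.66 * 7.7 = 20.482
Step 2 — J = 8.49 / 20.482 ≈ 0.41451 (5 s.f.)

0.41451


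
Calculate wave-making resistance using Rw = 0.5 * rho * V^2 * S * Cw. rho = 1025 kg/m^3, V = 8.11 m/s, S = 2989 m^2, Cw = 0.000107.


Formula: Rw = 0.5 * rho * V^2 * S * Cw
Step 1 — V^2 = 8.11^2 = 65.7721
Step 2 — 0.5 * rho * V^2 = 0.5 * 1025 * 65.7721 = 33708.20125
Step 3 — Rw = 33708.20125 * 2989 * 0.000107 ≈ 10781 N (5 s.f.)

10781 N


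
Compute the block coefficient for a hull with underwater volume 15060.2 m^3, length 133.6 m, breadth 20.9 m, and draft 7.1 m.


Formula: Cb = V / (L * B * T)
Step 1 — L * B * T = 133.6 * 20.9 * 7.1 = 19824.904 m^3
Step 2 — Cb = 15060.2 / 19824.904 ≈ 0.75966 (5 s.f.)

0.75966


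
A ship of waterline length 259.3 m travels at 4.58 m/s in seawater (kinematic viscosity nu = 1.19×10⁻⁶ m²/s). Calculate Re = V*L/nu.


Formula: Re = V * L / nu
Step 1 — V * L = 4.58 * 259.3 = 1187.594 m^2/s
Step 2 — Re = 1187.594 / 1.19e-6 = 9.98e+08

9.98e+08


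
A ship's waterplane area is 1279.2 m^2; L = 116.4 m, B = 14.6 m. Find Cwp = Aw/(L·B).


Formula: Cwp = Aw / (L * B)
Step 1 — L * B = 116.4 * 14.6 = 1699.44 m^2
Step 2 — Cwp = 1279.2 / 1699.44 ≈ 0.75272 (5 s.f.)

0.75272


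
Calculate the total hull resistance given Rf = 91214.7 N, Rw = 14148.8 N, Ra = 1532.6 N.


Formula: Rt = Rf + Rw + Ra
Substituting: Rt = 91214.7 + 14148.8 + 1532.6
Result: Rt = 106896.1 N

106896.1 N


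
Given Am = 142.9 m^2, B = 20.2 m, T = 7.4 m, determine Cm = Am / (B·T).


Formula: Cm = Am / (B * T)
Step 1 — B * T = 20.2 * 7.4 = 149.48 m^2
Step 2 — Cm = 142.9 / 149.48 ≈ 0.95598 (5 s.f.)

0.95598


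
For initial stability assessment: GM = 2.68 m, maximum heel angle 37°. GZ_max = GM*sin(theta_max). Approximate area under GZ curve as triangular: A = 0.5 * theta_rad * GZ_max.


Formula: GZ_max = GM * sin(theta); Area = 0.5 * theta_rad * GZ_max
Step 1 — GZ_max = 2.68 * sin(37°) = 2.68 * 0.601815 = 1.612864 m
Step 2 — theta_rad = 37 * pi/180 = 0.645772 rad
Step 3 — Area = 0.5 * 0.645772 * 1.612864 ≈ 0.52077 m·rad (5 s.f.)

0.52077 m·rad


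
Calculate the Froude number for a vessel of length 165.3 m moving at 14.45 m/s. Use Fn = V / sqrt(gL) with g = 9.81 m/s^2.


Formula: Fn = V / sqrt(g * L)
Step 1 — g * L = 9.81 * 165.3 = 1621.593
Step 2 — sqrt(g * L) = sqrt(1621.593) = 40.269008
Step 3 — Fn = 14.45 / 40.269008 ≈ 0.35884 (5 s.f.)

0.35884


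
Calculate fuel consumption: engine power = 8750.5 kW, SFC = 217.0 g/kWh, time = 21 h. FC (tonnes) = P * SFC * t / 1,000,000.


Formula: FC (tonnes) = P * SFC * t / 1,000,000
Step 1 — P * SFC * t = 8750.5 * 217.0 * 21 = 39876028.5 g
Step 2 — FC (tonnes) = 39876028.5 / 1,000,000 ≈ 39.876 tonnes (5 s.f.)

39.876 tonnes


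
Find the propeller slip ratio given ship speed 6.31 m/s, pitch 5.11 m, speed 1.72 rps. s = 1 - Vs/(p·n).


Formula: s = 1 - Vs / (p * n)
Step 1 — p * n = 5.11 * 1.72 = 8.7892
Step 2 — Vs / (p*n) = 6.31 / 8.7892 = 0.717927 (6 d.p.)
Step 3 — s = 1 - 0.717927 = 0.282073

0.282073


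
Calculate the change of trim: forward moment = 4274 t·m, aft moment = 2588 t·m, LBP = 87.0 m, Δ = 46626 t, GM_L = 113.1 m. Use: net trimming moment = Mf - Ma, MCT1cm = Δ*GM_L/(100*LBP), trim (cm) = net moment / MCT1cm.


Formula: net trimming moment = Mf - Ma; MCT1cm = Δ*GM_L/(100*LBP); trim = net moment / MCT1cm
Step 1 — net trimming moment = 4274 - 2588 = 1686 t·m
Step 2 — MCT1cm = 46626 * 113.1 / (100 * 87.0) = 606.138 t·m/cm
Step 3 — trim = 1686 / 606.138 ≈ 2.7815 cm (5 s.f.)

2.7815 cm


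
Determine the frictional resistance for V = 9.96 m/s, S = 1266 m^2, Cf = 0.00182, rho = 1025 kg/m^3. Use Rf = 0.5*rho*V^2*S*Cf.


Formula: Rf = 0.5 * rho * V^2 * S * Cf
Step 1 — V^2 = 9.96^2 = 99.2016
Step 2 — 0.5 * rho * V^2 = 0.5 * 1025 * 99.2016 = 50840.82
Step 3 — Rf = 50840.82 * 1266 * 0.00182 ≈ 117140 N (5 s.f.)

117140 N


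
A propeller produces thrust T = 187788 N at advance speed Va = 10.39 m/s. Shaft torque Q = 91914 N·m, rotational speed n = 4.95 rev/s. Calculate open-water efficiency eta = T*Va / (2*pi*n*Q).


Formula: eta = T * Va / (2 * pi * n * Q)
Step 1 — numerator = T * Va = 187788 * 10.39 = 1951117.32
Step 2 — 2 * pi * n = 2 * pi * 4.95 = 31.101767
Step 3 — denominator = 31.101767 * 91914 = 2858687.81
Step 4 — eta = 1951117.32 / 2858687.81 ≈ 0.68252 (5 s.f.)

0.68252


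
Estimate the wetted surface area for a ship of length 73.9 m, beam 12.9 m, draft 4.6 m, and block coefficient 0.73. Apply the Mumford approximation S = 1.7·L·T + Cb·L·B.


Formula: S = 1.7*L*T + V/T with V = Cb*L*B*T, i.e. S = L * (1.7*T + Cb*B)
Step 1 — 1.7*T = 1.7 * 4.6 = 7.82 m
Step 2 — Cb*B = 0.73 * 12.9 = 9.417 m
Step 3 — 1.7*T + Cb*B = 7.82 + 9.417 = 17.237 m
Step 4 — S = 73.9 * 17.237 ≈ 1273.8 m^2 (5 s.f.)

1273.8 m^2


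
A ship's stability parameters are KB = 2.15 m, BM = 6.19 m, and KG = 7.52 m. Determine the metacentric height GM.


Formula: GM = KB + BM - KG
Step 1 — KM = KB + BM = 2.15 + 6.19 = 8.34 m
Step 2 — GM = KM - KG = 8.34 - 7.52 = 0.82 m

0.82 m


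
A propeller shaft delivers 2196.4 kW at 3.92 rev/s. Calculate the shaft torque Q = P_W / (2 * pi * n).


Formula: Q = P_W / (2 * pi * n)
Step 1 — P_W = 2196.4 kW * 1000 = 2196400.0 W
Step 2 — 2 * pi * n = 2 * pi * 3.92 = 24.630086
Step 3 — Q = 2196400.0 / 24.630086 ≈ 89175 N·m (5 s.f.)

89175 N·m


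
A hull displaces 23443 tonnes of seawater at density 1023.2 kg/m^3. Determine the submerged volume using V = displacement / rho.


Formula: V = mass / rho
Step 1 — convert tonnes to kg: 23443 t * 1000 = 23443000 kg
Step 2 — V = 23443000 / 1023.2 ≈ 22911 m^3 (5 s.f.)

22911 m^3


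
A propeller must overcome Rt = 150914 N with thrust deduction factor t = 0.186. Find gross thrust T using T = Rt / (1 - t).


Formula: T = Rt / (1 - t)
Step 1 — (1 - t) = 1 - 0.186 = 0.814
Step 2 — T = 150914 / 0.814 ≈ 185400 N (5 s.f.)

185400 N


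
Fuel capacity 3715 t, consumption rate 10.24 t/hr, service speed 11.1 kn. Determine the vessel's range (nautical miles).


Formula: endurance = fuel / rate; range = endurance * speed
Step 1 — endurance = 3715 / 10.24 = 362.793 hours
Step 2 — range = 362.793 * 11.1 ≈ 4027.0 nautical miles (5 s.f.)

4027.0 NM


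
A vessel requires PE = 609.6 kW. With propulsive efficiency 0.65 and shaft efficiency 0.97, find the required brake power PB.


Formula: PB = PE / (eta_D * eta_S)
Step 1 — combined efficiency = eta_D * eta_S = 0.65 * 0.97 = 0.6305
Step 2 — PB = 609.6 / 0.6305 ≈ 966.85 kW (5 s.f.)

966.85 kW


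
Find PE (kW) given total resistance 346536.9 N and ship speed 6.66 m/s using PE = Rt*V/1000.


Formula: PE = Rt * V / 1000 (kW)
Step 1 — PE (W) = 346536.9 * 6.66 = 2307935.754 W
Step 2 — PE (kW) = 2307935.754 / 1000 ≈ 2307.9 kW (5 s.f.)

2307.9 kW


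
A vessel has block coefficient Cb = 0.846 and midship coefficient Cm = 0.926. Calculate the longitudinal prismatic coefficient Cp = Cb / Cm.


Formula: Cp = Cb / Cm
Substituting: Cp = 0.846 / 0.926
Result: Cp ≈ 0.91361 (5 s.f.)

0.91361


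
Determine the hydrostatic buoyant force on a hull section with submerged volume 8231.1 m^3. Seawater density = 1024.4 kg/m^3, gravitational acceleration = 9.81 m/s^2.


Formula: Fb = rho * g * V
Substituting: Fb = 1024.4 * 9.81 * 8231.1
Intermediate: 1024.4 * 9.81 = 10049.364
Result: Fb = 10049.364 * 8231.1 ≈ 82717000 N (5 s.f.)

82717000 N


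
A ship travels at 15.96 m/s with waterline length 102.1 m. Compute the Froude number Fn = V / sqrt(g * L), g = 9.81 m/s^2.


Formula: Fn = V / sqrt(g * L)
Step 1 — g * L = 9.81 * 102.1 = 1001.601
Step 2 — sqrt(g * L) = sqrt(1001.601) = 31.648081
Step 3 — Fn = 15.96 / 31.648081 ≈ 0.50430 (5 s.f.)

0.50430


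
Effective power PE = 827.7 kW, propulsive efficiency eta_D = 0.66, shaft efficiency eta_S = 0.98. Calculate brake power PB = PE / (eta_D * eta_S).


Formula: PB = PE / (eta_D * eta_S)
Step 1 — combined efficiency = eta_D * eta_S = 0.66 * 0.98 = 0.6468
Step 2 — PB = 827.7 / 0.6468 ≈ 1279.7 kW (5 s.f.)

1279.7 kW


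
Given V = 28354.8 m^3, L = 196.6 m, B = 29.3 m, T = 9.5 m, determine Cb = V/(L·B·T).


Formula: Cb = V / (L * B * T)
Step 1 — L * B * T = 196.6 * 29.3 * 9.5 = 54723.61 m^3
Step 2 — Cb = 28354.8 / 54723.61 ≈ 0.51815 (5 s.f.)

0.51815


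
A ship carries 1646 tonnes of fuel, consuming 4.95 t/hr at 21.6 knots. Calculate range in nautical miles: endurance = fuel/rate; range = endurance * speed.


Formula: endurance = fuel / rate; range = endurance * speed
Step 1 — endurance = 1646 / 4.95 = 332.5253 hours
Step 2 — range = 332.5253 * 21.6 ≈ 7182.5 nautical miles (5 s.f.)

7182.5 NM


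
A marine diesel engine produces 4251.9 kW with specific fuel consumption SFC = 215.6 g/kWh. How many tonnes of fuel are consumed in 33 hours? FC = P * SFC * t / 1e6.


Formula: FC (tonnes) = P * SFC * t / 1,000,000
Step 1 — P * SFC * t = 4251.9 * 215.6 * 33 = 30251418.12 g
Step 2 — FC (tonnes) = 30251418.12 / 1,000,000 ≈ 30.251 tonnes (5 s.f.)

30.251 tonnes


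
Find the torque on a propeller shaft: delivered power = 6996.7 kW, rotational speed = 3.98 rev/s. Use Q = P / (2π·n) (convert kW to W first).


Formula: Q = P_W / (2 * pi * n)
Step 1 — P_W = 6996.7 kW * 1000 = 6996700.0 W
Step 2 — 2 * pi * n = 2 * pi * 3.98 = 25.007078
Step 3 — Q = 6996700.0 / 25.007078 ≈ 279790 N·m (5 s.f.)

279790 N·m


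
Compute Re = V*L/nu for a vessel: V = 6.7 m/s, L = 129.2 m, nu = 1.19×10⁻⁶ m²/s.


Formula: Re = V * L / nu
Step 1 — V * L = 6.7 * 129.2 = 865.64 m^2/s
Step 2 — Re = 865.64 / 1.19e-6 = 7.27e+08

7.27e+08


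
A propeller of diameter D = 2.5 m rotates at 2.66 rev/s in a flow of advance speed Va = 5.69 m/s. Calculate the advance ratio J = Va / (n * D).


Formula: J = Va / (n * D)
Step 1 — n * D = 2.66 * 2.5 = 6.65
Step 2 — J = 5.69 / 6.65 ≈ 0.85564 (5 s.f.)

0.85564


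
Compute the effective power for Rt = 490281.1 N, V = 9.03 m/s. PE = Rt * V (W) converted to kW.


Formula: PE = Rt * V / 1000 (kW)
Step 1 — PE (W) = 490281.1 * 9.03 = 4427238.333 W
Step 2 — PE (kW) = 4427238.333 / 1000 ≈ 4427.2 kW (5 s.f.)

4427.2 kW


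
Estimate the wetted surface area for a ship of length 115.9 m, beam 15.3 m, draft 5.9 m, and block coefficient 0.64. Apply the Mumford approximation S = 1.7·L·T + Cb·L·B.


Formula: S = 1.7*L*T + V/T with V = Cb*L*B*T, i.e. S = L * (1.7*T + Cb*B)
Step 1 — 1.7*T = 1.7 * 5.9 = 10.03 m
Step 2 — Cb*B = 0.64 * 15.3 = 9.792 m
Step 3 — 1.7*T + Cb*B = 10.03 + 9.792 = 19.822 m
Step 4 — S = 115.9 * 19.822 ≈ 2297.4 m^2 (5 s.f.)

2297.4 m^2


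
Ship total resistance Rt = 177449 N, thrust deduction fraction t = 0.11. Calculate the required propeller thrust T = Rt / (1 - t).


Formula: T = Rt / (1 - t)
Step 1 — (1 - t) = 1 - 0.11 = 0.89
Step 2 — T = 177449 / 0.89 ≈ 199380 N (5 s.f.)

199380 N


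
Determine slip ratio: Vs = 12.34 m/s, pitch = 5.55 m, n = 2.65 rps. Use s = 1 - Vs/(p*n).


Formula: s = 1 - Vs / (p * n)
Step 1 — p * n = 5.55 * 2.65 = 14.7075
Step 2 — Vs / (p*n) = 12.34 / 14.7075 = 0.839028 (6 d.p.)
Step 3 — s = 1 - 0.839028 = 0.160972

0.160972


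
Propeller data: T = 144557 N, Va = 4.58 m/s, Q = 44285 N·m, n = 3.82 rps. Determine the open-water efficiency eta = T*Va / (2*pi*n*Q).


Formula: eta = T * Va / (2 * pi * n * Q)
Step 1 — numerator = T * Va = 144557 * 4.58 = 662071.06
Step 2 — 2 * pi * n = 2 * pi * 3.82 = 24.001768
Step 3 — denominator = 24.001768 * 44285 = 1062918.3
Step 4 — eta = 662071.06 / 1062918.3 ≈ 0.62288 (5 s.f.)

0.62288


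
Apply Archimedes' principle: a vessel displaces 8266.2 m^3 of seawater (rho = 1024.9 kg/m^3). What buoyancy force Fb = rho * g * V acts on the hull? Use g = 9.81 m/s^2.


Formula: Fb = rho * g * V
Substituting: Fb = 1024.9 * 9.81 * 8266.2
Intermediate: 1024.9 * 9.81 = 10054.269
Result: Fb = 10054.269 * 8266.2 ≈ 83111000 N (5 s.f.)

83111000 N


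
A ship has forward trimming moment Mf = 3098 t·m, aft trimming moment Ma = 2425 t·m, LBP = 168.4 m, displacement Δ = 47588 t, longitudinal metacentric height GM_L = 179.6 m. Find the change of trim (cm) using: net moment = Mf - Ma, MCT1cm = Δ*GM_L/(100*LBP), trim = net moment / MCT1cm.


Formula: net trimming moment = Mf - Ma; MCT1cm = Δ*GM_L/(100*LBP); trim = net moment / MCT1cm
Step 1 — net trimming moment = 3098 - 2425 = 673 t·m
Step 2 — MCT1cm = 47588 * 179.6 / (100 * 168.4) = 507.53 t·m/cm
Step 3 — trim = 673 / 507.53 ≈ 1.3260 cm (5 s.f.)

1.3260 cm


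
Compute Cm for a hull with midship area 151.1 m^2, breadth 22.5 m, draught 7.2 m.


Formula: Cm = Am / (B * T)
Step 1 — B * T = 22.5 * 7.2 = 162.0 m^2
Step 2 — Cm = 151.1 / 162.0 ≈ 0.93272 (5 s.f.)

0.93272


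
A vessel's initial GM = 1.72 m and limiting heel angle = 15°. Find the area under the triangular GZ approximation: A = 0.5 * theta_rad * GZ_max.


Formula: GZ_max = GM * sin(theta); Area = 0.5 * theta_rad * GZ_max
Step 1 — GZ_max = 1.72 * sin(15°) = 1.72 * 0.258819 = 0.445169 m
Step 2 — theta_rad = 15 * pi/180 = 0.261799 rad
Step 3 — Area = 0.5 * 0.261799 * 0.445169 ≈ 0.058272 m·rad (5 s.f.)

0.058272 m·rad


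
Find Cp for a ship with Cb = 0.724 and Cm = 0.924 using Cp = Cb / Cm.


Formula: Cp = Cb / Cm
Substituting: Cp = 0.724 / 0.924
Result: Cp ≈ 0.78355 (5 s.f.)

0.78355


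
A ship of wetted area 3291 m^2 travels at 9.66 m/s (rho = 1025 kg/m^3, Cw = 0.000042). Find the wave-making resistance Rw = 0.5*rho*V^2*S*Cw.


Formula: Rw = 0.5 * rho * V^2 * S * Cw
Step 1 — V^2 = 9.66^2 = 93.3156
Step 2 — 0.5 * rho * V^2 = 0.5 * 1025 * 93.3156 = 47824.245
Step 3 — Rw = 47824.245 * 3291 * 0.000042 ≈ 6610.4 N (5 s.f.)

6610.4 N


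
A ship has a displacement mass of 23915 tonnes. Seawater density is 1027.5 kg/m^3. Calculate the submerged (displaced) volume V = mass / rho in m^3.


Formula: V = mass / rho
Step 1 — convert tonnes to kg: 23915 t * 1000 = 23915000 kg
Step 2 — V = 23915000 / 1027.5 ≈ 23275 m^3 (5 s.f.)

23275 m^3


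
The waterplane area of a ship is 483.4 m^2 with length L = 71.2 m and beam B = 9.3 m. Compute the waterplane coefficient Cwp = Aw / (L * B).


Formula: Cwp = Aw / (L * B)
Step 1 — L * B = 71.2 * 9.3 = 662.16 m^2
Step 2 — Cwp = 483.4 / 662.16 ≈ 0.73004 (5 s.f.)

0.73004


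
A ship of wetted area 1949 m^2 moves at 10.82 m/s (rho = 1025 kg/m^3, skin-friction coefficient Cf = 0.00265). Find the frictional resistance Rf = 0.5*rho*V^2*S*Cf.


Formula: Rf = 0.5 * rho * V^2 * S * Cf
Step 1 — V^2 = 10.82^2 = 117.0724
Step 2 — 0.5 * rho * V^2 = 0.5 * 1025 * 117.0724 = 59999.605
Step 3 — Rf = 59999.605 * 1949 * 0.00265 ≈ 309890 N (5 s.f.)

309890 N


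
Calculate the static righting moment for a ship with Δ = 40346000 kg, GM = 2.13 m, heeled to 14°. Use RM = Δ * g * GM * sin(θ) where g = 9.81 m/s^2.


Formula: GZ = GM * sin(theta); RM = disp * g * GZ
Step 1 — GZ = 2.13 * sin(14°) = 2.13 * 0.241922 = 0.515294 m
Step 2 — RM = 40346000 * 9.81 * 0.515294 ≈ 203950000 N·m (5 s.f.)

203950000 N·m


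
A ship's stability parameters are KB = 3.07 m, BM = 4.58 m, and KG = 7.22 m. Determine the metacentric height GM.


Formula: GM = KB + BM - KG
Step 1 — KM = KB + BM = 3.07 + 4.58 = 7.65 m
Step 2 — GM = KM - KG = 7.65 - 7.22 = 0.43 m

0.43 m


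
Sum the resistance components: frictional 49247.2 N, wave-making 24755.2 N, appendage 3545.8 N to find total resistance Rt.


Formula: Rt = Rf + Rw + Ra
Substituting: Rt = 49247.2 + 24755.2 + 3545.8
Result: Rt = 77548.2 N

77548.2 N


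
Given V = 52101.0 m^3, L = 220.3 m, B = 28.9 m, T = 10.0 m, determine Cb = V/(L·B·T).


Formula: Cb = V / (L * B * T)
Step 1 — L * B * T = 220.3 * 28.9 * 10.0 = 63666.7 m^3
Step 2 — Cb = 52101.0 / 63666.7 ≈ 0.81834 (5 s.f.)

0.81834


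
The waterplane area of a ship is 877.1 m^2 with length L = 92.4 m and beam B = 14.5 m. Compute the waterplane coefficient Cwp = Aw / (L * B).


Formula: Cwp = Aw / (L * B)
Step 1 — L * B = 92.4 * 14.5 = 1339.8 m^2
Step 2 — Cwp = 877.1 / 1339.8 ≈ 0.65465 (5 s.f.)

0.65465


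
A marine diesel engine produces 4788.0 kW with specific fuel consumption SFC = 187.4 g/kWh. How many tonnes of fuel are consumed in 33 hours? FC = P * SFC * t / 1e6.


Formula: FC (tonnes) = P * SFC * t / 1,000,000
Step 1 — P * SFC * t = 4788.0 * 187.4 * 33 = 29609949.6 g
Step 2 — FC (tonnes) = 29609949.6 / 1,000,000 ≈ 29.610 tonnes (5 s.f.)

29.610 tonnes


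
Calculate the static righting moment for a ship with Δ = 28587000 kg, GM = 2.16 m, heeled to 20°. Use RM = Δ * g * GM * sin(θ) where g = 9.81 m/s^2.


Formula: GZ = GM * sin(theta); RM = disp * g * GZ
Step 1 — GZ = 2.16 * sin(20°) = 2.16 * 0.34202 = 0.738763 m
Step 2 — RM = 28587000 * 9.81 * 0.738763 ≈ 207180000 N·m (5 s.f.)

207180000 N·m


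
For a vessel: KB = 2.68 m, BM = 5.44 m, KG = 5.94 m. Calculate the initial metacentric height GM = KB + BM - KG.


Formula: GM = KB + BM - KG
Step 1 — KM = KB + BM = 2.68 + 5.44 = 8.12 m
Step 2 — GM = KM - KG = 8.12 - 5.94 = 2.18 m

2.18 m


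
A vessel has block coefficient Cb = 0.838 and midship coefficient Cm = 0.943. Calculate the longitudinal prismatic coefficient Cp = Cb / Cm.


Formula: Cp = Cb / Cm
Substituting: Cp = 0.838 / 0.943
Result: Cp ≈ 0.88865 (5 s.f.)

0.88865


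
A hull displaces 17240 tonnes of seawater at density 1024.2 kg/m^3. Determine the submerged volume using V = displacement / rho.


Formula: V = mass / rho
Step 1 — convert tonnes to kg: 17240 t * 1000 = 17240000 kg
Step 2 — V = 17240000 / 1024.2 ≈ 16833 m^3 (5 s.f.)

16833 m^3


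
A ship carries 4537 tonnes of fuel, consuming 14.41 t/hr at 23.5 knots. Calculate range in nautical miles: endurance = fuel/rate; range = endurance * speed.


Formula: endurance = fuel / rate; range = endurance * speed
Step 1 — endurance = 4537 / 14.41 = 314.8508 hours
Step 2 — range = 314.8508 * 23.5 ≈ 7399.0 nautical miles (5 s.f.)

7399.0 NM


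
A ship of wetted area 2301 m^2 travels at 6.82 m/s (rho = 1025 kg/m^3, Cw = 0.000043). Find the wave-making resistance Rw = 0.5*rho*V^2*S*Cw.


Formula: Rw = 0.5 * rho * V^2 * S * Cw
Step 1 — V^2 = 6.82^2 = 46.5124
Step 2 — 0.5 * rho * V^2 = 0.5 * 1025 * 46.5124 = 23837.605
Step 3 — Rw = 23837.605 * 2301 * 0.000043 ≈ 2358.6 N (5 s.f.)

2358.6 N


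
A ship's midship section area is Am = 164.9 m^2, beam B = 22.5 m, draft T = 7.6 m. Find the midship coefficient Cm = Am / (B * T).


Formula: Cm = Am / (B * T)
Step 1 — B * T = 22.5 * 7.6 = 171.0 m^2
Step 2 — Cm = 164.9 / 171.0 ≈ 0.96433 (5 s.f.)

0.96433


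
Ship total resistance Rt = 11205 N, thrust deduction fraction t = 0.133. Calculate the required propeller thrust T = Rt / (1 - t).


Formula: T = Rt / (1 - t)
Step 1 — (1 - t) = 1 - 0.133 = 0.867
Step 2 — T = 11205 / 0.867 ≈ 12924 N (5 s.f.)

12924 N


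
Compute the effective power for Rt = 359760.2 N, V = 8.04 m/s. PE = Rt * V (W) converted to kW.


Formula: PE = Rt * V / 1000 (kW)
Step 1 — PE (W) = 359760.2 * 8.04 = 2892472.008 W
Step 2 — PE (kW) = 2892472.008 / 1000 ≈ 2892.5 kW (5 s.f.)

2892.5 kW


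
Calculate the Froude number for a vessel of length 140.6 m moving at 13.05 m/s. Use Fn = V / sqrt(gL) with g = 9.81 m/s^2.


Formula: Fn = V / sqrt(g * L)
Step 1 — g * L = 9.81 * 140.6 = 1379.286
Step 2 — sqrt(g * L) = sqrt(1379.286) = 37.13874
Step 3 — Fn = 13.05 / 37.13874 ≈ 0.35139 (5 s.f.)

0.35139


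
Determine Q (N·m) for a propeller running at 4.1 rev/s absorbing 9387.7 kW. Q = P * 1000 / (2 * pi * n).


Formula: Q = P_W / (2 * pi * n)
Step 1 — P_W = 9387.7 kW * 1000 = 9387700.0 W
Step 2 — 2 * pi * n = 2 * pi * 4.1 = 25.76106
Step 3 — Q = 9387700.0 / 25.76106 ≈ 364410 N·m (5 s.f.)

364410 N·m


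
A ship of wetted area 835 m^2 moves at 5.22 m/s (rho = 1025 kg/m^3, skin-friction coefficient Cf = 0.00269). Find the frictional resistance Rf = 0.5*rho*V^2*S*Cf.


Formula: Rf = 0.5 * rho * V^2 * S * Cf
Step 1 — V^2 = 5.22^2 = 27.2484
Step 2 — 0.5 * rho * V^2 = 0.5 * 1025 * 27.2484 = 13964.805
Step 3 — Rf = 13964.805 * 835 * 0.00269 ≈ 31367 N (5 s.f.)

31367 N


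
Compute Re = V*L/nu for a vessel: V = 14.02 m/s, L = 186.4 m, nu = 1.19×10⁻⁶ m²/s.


Formula: Re = V * L / nu
Step 1 — V * L = 14.02 * 186.4 = 2613.328 m^2/s
Step 2 — Re = 2613.328 / 1.19e-6 = 2.20e+09

2.20e+09


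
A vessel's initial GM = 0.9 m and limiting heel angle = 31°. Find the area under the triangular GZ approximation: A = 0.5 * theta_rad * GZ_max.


Formula: GZ_max = GM * sin(theta); Area = 0.5 * theta_rad * GZ_max
Step 1 — GZ_max = 0.9 * sin(31°) = 0.9 * 0.515038 = 0.463534 m
Step 2 — theta_rad = 31 * pi/180 = 0.541052 rad
Step 3 — Area = 0.5 * 0.541052 * 0.463534 ≈ 0.12540 m·rad (5 s.f.)

0.12540 m·rad


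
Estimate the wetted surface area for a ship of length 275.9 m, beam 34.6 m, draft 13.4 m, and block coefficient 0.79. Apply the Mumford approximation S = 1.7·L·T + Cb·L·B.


Formula: S = 1.7*L*T + V/T with V = Cb*L*B*T, i.e. S = L * (1.7*T + Cb*B)
Step 1 — 1.7*T = 1.7 * 13.4 = 22.78 m
Step 2 — Cb*B = 0.79 * 34.6 = 27.334 m
Step 3 — 1.7*T + Cb*B = 22.78 + 27.334 = 50.114 m
Step 4 — S = 275.9 * 50.114 ≈ 13826 m^2 (5 s.f.)

13826 m^2


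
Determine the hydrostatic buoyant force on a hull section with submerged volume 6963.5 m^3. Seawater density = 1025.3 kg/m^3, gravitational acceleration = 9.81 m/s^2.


Formula: Fb = rho * g * V
Substituting: Fb = 1025.3 * 9.81 * 6963.5
Intermediate: 1025.3 * 9.81 = 10058.193
Result: Fb = 10058.193 * 6963.5 ≈ 70040000 N (5 s.f.)

70040000 N


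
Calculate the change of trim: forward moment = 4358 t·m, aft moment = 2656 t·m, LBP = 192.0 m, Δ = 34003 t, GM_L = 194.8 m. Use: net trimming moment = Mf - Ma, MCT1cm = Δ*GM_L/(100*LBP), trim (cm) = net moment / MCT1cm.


Formula: net trimming moment = Mf - Ma; MCT1cm = Δ*GM_L/(100*LBP); trim = net moment / MCT1cm
Step 1 — net trimming moment = 4358 - 2656 = 1702 t·m
Step 2 — MCT1cm = 34003 * 194.8 / (100 * 192.0) = 344.9888 t·m/cm
Step 3 — trim = 1702 / 344.9888 ≈ 4.9335 cm (5 s.f.)

4.9335 cm


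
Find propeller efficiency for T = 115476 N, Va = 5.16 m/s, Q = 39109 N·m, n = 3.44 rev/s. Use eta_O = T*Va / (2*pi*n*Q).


Formula: eta = T * Va / (2 * pi * n * Q)
Step 1 — numerator = T * Va = 115476 * 5.16 = 595856.16
Step 2 — 2 * pi * n = 2 * pi * 3.44 = 21.614157
Step 3 — denominator = 21.614157 * 39109 = 845308.07
Step 4 — eta = 595856.16 / 845308.07 ≈ 0.70490 (5 s.f.)

0.70490


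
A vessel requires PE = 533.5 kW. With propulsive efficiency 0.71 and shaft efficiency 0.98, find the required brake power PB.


Formula: PB = PE / (eta_D * eta_S)
Step 1 — combined efficiency = eta_D * eta_S = 0.71 * 0.98 = 0.6958
Step 2 — PB = 533.5 / 0.6958 ≈ 766.74 kW (5 s.f.)

766.74 kW


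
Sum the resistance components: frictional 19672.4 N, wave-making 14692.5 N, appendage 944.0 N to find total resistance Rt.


Formula: Rt = Rf + Rw + Ra
Substituting: Rt = 19672.4 + 14692.5 + 944.0
Result: Rt = 35308.9 N

35308.9 N


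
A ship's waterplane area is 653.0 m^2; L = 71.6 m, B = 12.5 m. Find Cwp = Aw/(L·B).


Formula: Cwp = Aw / (L * B)
Step 1 — L * B = 71.6 * 12.5 = 895.0 m^2
Step 2 — Cwp = 653.0 / 895.0 ≈ 0.72961 (5 s.f.)

0.72961


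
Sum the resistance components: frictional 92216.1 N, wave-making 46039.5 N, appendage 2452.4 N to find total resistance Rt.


Formula: Rt = Rf + Rw + Ra
Substituting: Rt = 92216.1 + 46039.5 + 2452.4
Result: Rt = 140708.0 N

140708.0 N


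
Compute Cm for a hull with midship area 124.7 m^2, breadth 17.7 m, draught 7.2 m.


Formula: Cm = Am / (B * T)
Step 1 — B * T = 17.7 * 7.2 = 127.44 m^2
Step 2 — Cm = 124.7 / 127.44 ≈ 0.97850 (5 s.f.)

0.97850


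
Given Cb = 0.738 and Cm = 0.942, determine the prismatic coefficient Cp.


Formula: Cp = Cb / Cm
Substituting: Cp = 0.738 / 0.942
Result: Cp ≈ 0.78344 (5 s.f.)

0.78344


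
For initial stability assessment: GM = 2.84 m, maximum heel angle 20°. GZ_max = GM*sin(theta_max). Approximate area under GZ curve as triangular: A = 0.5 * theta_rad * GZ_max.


Formula: GZ_max = GM * sin(theta); Area = 0.5 * theta_rad * GZ_max
Step 1 — GZ_max = 2.84 * sin(20°) = 2.84 * 0.34202 = 0.971337 m
Step 2 — theta_rad = 20 * pi/180 = 0.349066 rad
Step 3 — Area = 0.5 * 0.349066 * 0.971337 ≈ 0.16953 m·rad (5 s.f.)

0.16953 m·rad


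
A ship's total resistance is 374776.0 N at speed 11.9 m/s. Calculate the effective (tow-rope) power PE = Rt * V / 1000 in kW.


Formula: PE = Rt * V / 1000 (kW)
Step 1 — PE (W) = 374776.0 * 11.9 = 4459834.4 W
Step 2 — PE (kW) = 4459834.4 / 1000 ≈ 4459.8 kW (5 s.f.)

4459.8 kW


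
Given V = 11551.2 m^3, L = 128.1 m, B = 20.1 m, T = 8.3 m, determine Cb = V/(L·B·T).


Formula: Cb = V / (L * B * T)
Step 1 — L * B * T = 128.1 * 20.1 * 8.3 = 21370.923 m^3
Step 2 — Cb = 11551.2 / 21370.923 ≈ 0.54051 (5 s.f.)

0.54051


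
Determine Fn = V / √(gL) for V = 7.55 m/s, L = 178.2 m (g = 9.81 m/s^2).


Formula: Fn = V / sqrt(g * L)
Step 1 — g * L = 9.81 * 178.2 = 1748.142
Step 2 — sqrt(g * L) = sqrt(1748.142) = 41.810788
Step 3 — Fn = 7.55 / 41.810788 ≈ 0.18058 (5 s.f.)

0.18058


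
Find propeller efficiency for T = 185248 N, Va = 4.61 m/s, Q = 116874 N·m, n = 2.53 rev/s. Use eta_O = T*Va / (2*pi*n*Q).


Formula: eta = T * Va / (2 * pi * n * Q)
Step 1 — numerator = T * Va = 185248 * 4.61 = 853993.28
Step 2 — 2 * pi * n = 2 * pi * 2.53 = 15.896459
Step 3 — denominator = 15.896459 * 116874 = 1857882.75
Step 4 — eta = 853993.28 / 1857882.75 ≈ 0.45966 (5 s.f.)

0.45966


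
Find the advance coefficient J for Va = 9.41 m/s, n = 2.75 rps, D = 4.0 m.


Formula: J = Va / (n * D)
Step 1 — n * D = 2.75 * 4.0 = 11.0
Step 2 — J = 9.41 / 11.0 ≈ 0.85545 (5 s.f.)

0.85545


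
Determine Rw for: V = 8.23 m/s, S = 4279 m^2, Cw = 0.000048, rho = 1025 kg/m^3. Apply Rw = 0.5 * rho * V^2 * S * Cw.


Formula: Rw = 0.5 * rho * V^2 * S * Cw
Step 1 — V^2 = 8.23^2 = 67.7329
Step 2 — 0.5 * rho * V^2 = 0.5 * 1025 * 67.7329 = 34713.11125
Step 3 — Rw = 34713.11125 * 4279 * 0.000048 ≈ 7129.8 N (5 s.f.)

7129.8 N


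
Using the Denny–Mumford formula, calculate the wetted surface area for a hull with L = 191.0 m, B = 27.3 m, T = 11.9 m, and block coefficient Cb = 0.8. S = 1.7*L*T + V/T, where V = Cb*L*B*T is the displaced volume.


Formula: S = 1.7*L*T + V/T with V = Cb*L*B*T, i.e. S = L * (1.7*T + Cb*B)
Step 1 — 1.7*T = 1.7 * 11.9 = 20.23 m
Step 2 — Cb*B = 0.8 * 27.3 = 21.84 m
Step 3 — 1.7*T + Cb*B = 20.23 + 21.84 = 42.07 m
Step 4 — S = 191.0 * 42.07 ≈ 8035.4 m^2 (5 s.f.)

8035.4 m^2


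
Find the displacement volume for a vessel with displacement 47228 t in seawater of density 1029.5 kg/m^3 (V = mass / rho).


Formula: V = mass / rho
Step 1 — convert tonnes to kg: 47228 t * 1000 = 47228000 kg
Step 2 — V = 47228000 / 1029.5 ≈ 45875 m^3 (5 s.f.)

45875 m^3


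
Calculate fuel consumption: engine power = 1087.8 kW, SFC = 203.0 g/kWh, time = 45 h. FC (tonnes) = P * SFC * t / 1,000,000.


Formula: FC (tonnes) = P * SFC * t / 1,000,000
Step 1 — P * SFC * t = 1087.8 * 203.0 * 45 = 9937053.0 g
Step 2 — FC (tonnes) = 9937053.0 / 1,000,000 ≈ 9.9371 tonnes (5 s.f.)

9.9371 tonnes


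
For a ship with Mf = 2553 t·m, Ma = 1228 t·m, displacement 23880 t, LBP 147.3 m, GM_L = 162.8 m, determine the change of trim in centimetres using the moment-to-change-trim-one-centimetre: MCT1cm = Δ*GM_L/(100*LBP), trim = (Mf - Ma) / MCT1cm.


Formula: net trimming moment = Mf - Ma; MCT1cm = Δ*GM_L/(100*LBP); trim = net moment / MCT1cm
Step 1 — net trimming moment = 2553 - 1228 = 1325 t·m
Step 2 — MCT1cm = 23880 * 162.8 / (100 * 147.3) = 263.9283 t·m/cm
Step 3 — trim = 1325 / 263.9283 ≈ 5.0203 cm (5 s.f.)

5.0203 cm


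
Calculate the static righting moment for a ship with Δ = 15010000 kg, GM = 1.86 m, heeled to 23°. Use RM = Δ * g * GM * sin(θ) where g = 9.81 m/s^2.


Formula: GZ = GM * sin(theta); RM = disp * g * GZ
Step 1 — GZ = 1.86 * sin(23°) = 1.86 * 0.390731 = 0.72676 m
Step 2 — RM = 15010000 * 9.81 * 0.72676 ≈ 107010000 N·m (5 s.f.)

107010000 N·m


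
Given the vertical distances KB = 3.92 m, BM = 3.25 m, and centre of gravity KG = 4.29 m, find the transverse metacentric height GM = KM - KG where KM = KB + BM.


Formula: GM = KB + BM - KG
Step 1 — KM = KB + BM = 3.92 + 3.25 = 7.17 m
Step 2 — GM = KM - KG = 7.17 - 4.29 = 2.88 m

2.88 m


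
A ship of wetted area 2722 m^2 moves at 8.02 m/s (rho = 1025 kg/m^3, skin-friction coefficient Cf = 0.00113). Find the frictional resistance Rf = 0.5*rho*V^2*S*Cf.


Formula: Rf = 0.5 * rho * V^2 * S * Cf
Step 1 — V^2 = 8.02^2 = 64.3204
Step 2 — 0.5 * rho * V^2 = 0.5 * 1025 * 64.3204 = 32964.205
Step 3 — Rf = 32964.205 * 2722 * 0.00113 ≈ 101390 N (5 s.f.)

101390 N


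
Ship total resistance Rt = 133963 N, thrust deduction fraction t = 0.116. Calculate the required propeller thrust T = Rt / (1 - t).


Formula: T = Rt / (1 - t)
Step 1 — (1 - t) = 1 - 0.116 = 0.884
Step 2 — T = 133963 / 0.884 ≈ 151540 N (5 s.f.)

151540 N


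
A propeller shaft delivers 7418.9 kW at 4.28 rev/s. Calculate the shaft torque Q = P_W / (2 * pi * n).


Formula: Q = P_W / (2 * pi * n)
Step 1 — P_W = 7418.9 kW * 1000 = 7418900.0 W
Step 2 — 2 * pi * n = 2 * pi * 4.28 = 26.892033
Step 3 — Q = 7418900.0 / 26.892033 ≈ 275880 N·m (5 s.f.)

275880 N·m


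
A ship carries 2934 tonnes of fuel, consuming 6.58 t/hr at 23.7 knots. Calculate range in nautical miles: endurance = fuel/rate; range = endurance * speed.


Formula: endurance = fuel / rate; range = endurance * speed
Step 1 — endurance = 2934 / 6.58 = 445.8967 hours
Step 2 — range = 445.8967 * 23.7 ≈ 10568 nautical miles (5 s.f.)

10568 NM


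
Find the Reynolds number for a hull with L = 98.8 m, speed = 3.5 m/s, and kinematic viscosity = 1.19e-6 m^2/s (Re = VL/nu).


Formula: Re = V * L / nu
Step 1 — V * L = 3.5 * 98.8 = 345.8 m^2/s
Step 2 — Re = 345.8 / 1.19e-6 = 2.91e+08

2.91e+08


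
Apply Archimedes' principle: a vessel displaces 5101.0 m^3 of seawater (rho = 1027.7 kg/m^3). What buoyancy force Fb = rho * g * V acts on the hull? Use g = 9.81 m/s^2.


Formula: Fb = rho * g * V
Substituting: Fb = 1027.7 * 9.81 * 5101.0
Intermediate: 1027.7 * 9.81 = 10081.737
Result: Fb = 10081.737 * 5101.0 ≈ 51427000 N (5 s.f.)

51427000 N


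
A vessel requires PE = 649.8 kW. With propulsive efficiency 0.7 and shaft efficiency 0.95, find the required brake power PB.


Formula: PB = PE / (eta_D * eta_S)
Step 1 — combined efficiency = eta_D * eta_S = 0.7 * 0.95 = 0.665
Step 2 — PB = 649.8 / 0.665 ≈ 977.14 kW (5 s.f.)

977.14 kW


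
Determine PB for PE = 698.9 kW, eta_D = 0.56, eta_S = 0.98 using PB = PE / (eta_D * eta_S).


Formula: PB = PE / (eta_D * eta_S)
Step 1 — combined efficiency = eta_D * eta_S = 0.56 * 0.98 = 0.5488
Step 2 — PB = 698.9 / 0.5488 ≈ 1273.5 kW (5 s.f.)

1273.5 kW


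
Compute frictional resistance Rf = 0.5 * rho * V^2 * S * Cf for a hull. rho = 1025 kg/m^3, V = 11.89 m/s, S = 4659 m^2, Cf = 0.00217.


Formula: Rf = 0.5 * rho * V^2 * S * Cf
Step 1 — V^2 = 11.89^2 = 141.3721
Step 2 — 0.5 * rho * V^2 = 0.5 * 1025 * 141.3721 = 72453.20125
Step 3 — Rf = 72453.20125 * 4659 * 0.00217 ≈ 732500 N (5 s.f.)

732500 N


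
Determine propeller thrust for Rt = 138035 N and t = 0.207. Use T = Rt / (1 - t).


Formula: T = Rt / (1 - t)
Step 1 — (1 - t) = 1 - 0.207 = 0.793
Step 2 — T = 138035 / 0.793 ≈ 174070 N (5 s.f.)

174070 N


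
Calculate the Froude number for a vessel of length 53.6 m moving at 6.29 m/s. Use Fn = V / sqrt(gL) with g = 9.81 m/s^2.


Formula: Fn = V / sqrt(g * L)
Step 1 — g * L = 9.81 * 53.6 = 525.816
Step 2 — sqrt(g * L) = sqrt(525.816) = 22.930678
Step 3 — Fn = 6.29 / 22.930678 ≈ 0.27431 (5 s.f.)

0.27431


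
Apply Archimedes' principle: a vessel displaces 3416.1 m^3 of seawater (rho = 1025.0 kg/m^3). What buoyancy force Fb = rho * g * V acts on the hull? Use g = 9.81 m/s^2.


Formula: Fb = rho * g * V
Substituting: Fb = 1025.0 * 9.81 * 3416.1
Intermediate: 1025.0 * 9.81 = 10055.25
Result: Fb = 10055.25 * 3416.1 ≈ 34350000 N (5 s.f.)

34350000 N


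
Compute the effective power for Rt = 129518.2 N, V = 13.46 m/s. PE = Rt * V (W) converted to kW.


Formula: PE = Rt * V / 1000 (kW)
Step 1 — PE (W) = 129518.2 * 13.46 = 1743314.972 W
Step 2 — PE (kW) = 1743314.972 / 1000 ≈ 1743.3 kW (5 s.f.)

1743.3 kW


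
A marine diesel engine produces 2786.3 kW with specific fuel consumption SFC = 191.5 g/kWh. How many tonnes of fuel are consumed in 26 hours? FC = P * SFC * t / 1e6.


Formula: FC (tonnes) = P * SFC * t / 1,000,000
Step 1 — P * SFC * t = 2786.3 * 191.5 * 26 = 13872987.7 g
Step 2 — FC (tonnes) = 13872987.7 / 1,000,000 ≈ 13.873 tonnes (5 s.f.)

13.873 tonnes


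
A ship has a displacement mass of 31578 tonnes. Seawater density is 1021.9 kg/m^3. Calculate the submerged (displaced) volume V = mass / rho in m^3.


Formula: V = mass / rho
Step 1 — convert tonnes to kg: 31578 t * 1000 = 31578000 kg
Step 2 — V = 31578000 / 1021.9 ≈ 30901 m^3 (5 s.f.)

30901 m^3


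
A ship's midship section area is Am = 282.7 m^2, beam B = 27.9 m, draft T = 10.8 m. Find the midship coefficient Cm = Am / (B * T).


Formula: Cm = Am / (B * T)
Step 1 — B * T = 27.9 * 10.8 = 301.32 m^2
Step 2 — Cm = 282.7 / 301.32 ≈ 0.93821 (5 s.f.)

0.93821


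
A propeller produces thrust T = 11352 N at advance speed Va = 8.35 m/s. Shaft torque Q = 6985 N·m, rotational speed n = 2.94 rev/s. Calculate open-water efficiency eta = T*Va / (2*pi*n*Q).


Formula: eta = T * Va / (2 * pi * n * Q)
Step 1 — numerator = T * Va = 11352 * 8.35 = 94789.2
Step 2 — 2 * pi * n = 2 * pi * 2.94 = 18.472565
Step 3 — denominator = 18.472565 * 6985 = 129030.87
Step 4 — eta = 94789.2 / 129030.87 ≈ 0.73462 (5 s.f.)

0.73462


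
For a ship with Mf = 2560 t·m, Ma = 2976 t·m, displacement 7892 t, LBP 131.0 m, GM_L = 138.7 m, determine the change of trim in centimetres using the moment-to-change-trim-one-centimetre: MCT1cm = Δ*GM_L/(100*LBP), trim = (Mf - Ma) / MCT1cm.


Formula: net trimming moment = Mf - Ma; MCT1cm = Δ*GM_L/(100*LBP); trim = net moment / MCT1cm
Step 1 — net trimming moment = 2560 - 2976 = -416 t·m
Step 2 — MCT1cm = 7892 * 138.7 / (100 * 131.0) = 83.5588 t·m/cm
Step 3 — trim = -416 / 83.5588 ≈ -4.9785 cm (5 s.f.)

-4.9785 cm


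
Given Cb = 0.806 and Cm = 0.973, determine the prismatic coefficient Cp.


Formula: Cp = Cb / Cm
Substituting: Cp = 0.806 / 0.973
Result: Cp ≈ 0.82837 (5 s.f.)

0.82837


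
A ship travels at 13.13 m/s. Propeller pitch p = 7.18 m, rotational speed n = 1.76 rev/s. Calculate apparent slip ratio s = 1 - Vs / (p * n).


Formula: s = 1 - Vs / (p * n)
Step 1 — p * n = 7.18 * 1.76 = 12.6368
Step 2 — Vs / (p*n) = 13.13 / 12.6368 = 1.039029 (6 d.p.)
Step 3 — s = 1 - 1.039029 = -0.039029

-0.039029


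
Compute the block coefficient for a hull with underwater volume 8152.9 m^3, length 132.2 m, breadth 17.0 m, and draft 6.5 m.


Formula: Cb = V / (L * B * T)
Step 1 — L * B * T = 132.2 * 17.0 * 6.5 = 14608.1 m^3
Step 2 — Cb = 8152.9 / 14608.1 ≈ 0.55811 (5 s.f.)

0.55811


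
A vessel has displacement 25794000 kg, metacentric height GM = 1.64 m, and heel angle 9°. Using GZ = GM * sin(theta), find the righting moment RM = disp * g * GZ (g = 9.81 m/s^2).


Formula: GZ = GM * sin(theta); RM = disp * g * GZ
Step 1 — GZ = 1.64 * sin(9°) = 1.64 * 0.156434 = 0.256552 m
Step 2 — RM = 25794000 * 9.81 * 0.256552 ≈ 64918000 N·m (5 s.f.)

64918000 N·m
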